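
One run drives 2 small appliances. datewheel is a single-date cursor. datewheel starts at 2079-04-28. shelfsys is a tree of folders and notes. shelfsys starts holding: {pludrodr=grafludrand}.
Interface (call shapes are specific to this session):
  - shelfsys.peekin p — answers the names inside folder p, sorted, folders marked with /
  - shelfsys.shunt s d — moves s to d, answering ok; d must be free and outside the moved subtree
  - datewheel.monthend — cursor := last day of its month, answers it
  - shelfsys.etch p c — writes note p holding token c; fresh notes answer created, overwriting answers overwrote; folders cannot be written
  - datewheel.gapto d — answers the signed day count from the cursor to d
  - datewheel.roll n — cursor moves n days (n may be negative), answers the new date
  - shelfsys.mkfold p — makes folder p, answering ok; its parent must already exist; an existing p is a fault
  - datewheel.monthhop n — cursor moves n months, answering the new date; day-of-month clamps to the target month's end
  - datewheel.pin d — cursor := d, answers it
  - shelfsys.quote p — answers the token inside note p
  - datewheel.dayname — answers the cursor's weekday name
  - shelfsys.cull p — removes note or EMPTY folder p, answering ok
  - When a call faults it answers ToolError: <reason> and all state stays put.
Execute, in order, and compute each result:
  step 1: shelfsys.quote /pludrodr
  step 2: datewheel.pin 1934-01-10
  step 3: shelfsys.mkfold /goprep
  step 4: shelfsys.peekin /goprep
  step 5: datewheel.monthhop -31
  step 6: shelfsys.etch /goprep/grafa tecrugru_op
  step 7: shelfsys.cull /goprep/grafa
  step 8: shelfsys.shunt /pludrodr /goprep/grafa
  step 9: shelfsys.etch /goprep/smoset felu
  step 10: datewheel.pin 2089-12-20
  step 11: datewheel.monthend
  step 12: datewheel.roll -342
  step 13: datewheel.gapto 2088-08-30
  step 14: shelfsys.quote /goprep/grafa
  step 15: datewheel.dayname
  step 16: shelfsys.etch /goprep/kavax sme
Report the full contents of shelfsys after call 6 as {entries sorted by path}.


Answer: {goprep/, goprep/grafa=tecrugru_op, pludrodr=grafludrand}

Derivation:
Step: shelfsys.quote[p: /pludrodr]
Result: grafludrand
Step: datewheel.pin[d: 1934-01-10]
Result: 1934-01-10
Step: shelfsys.mkfold[p: /goprep]
Result: ok
Step: shelfsys.peekin[p: /goprep]
Result: []
Step: datewheel.monthhop[n: -31]
Result: 1931-06-10
Step: shelfsys.etch[p: /goprep/grafa; c: tecrugru_op]
Result: created
Step: shelfsys.cull[p: /goprep/grafa]
Result: ok
Step: shelfsys.shunt[s: /pludrodr; d: /goprep/grafa]
Result: ok
Step: shelfsys.etch[p: /goprep/smoset; c: felu]
Result: created
Step: datewheel.pin[d: 2089-12-20]
Result: 2089-12-20
Step: datewheel.monthend[]
Result: 2089-12-31
Step: datewheel.roll[n: -342]
Result: 2089-01-23
Step: datewheel.gapto[d: 2088-08-30]
Result: -146
Step: shelfsys.quote[p: /goprep/grafa]
Result: grafludrand
Step: datewheel.dayname[]
Result: Sunday
Step: shelfsys.etch[p: /goprep/kavax; c: sme]
Result: created


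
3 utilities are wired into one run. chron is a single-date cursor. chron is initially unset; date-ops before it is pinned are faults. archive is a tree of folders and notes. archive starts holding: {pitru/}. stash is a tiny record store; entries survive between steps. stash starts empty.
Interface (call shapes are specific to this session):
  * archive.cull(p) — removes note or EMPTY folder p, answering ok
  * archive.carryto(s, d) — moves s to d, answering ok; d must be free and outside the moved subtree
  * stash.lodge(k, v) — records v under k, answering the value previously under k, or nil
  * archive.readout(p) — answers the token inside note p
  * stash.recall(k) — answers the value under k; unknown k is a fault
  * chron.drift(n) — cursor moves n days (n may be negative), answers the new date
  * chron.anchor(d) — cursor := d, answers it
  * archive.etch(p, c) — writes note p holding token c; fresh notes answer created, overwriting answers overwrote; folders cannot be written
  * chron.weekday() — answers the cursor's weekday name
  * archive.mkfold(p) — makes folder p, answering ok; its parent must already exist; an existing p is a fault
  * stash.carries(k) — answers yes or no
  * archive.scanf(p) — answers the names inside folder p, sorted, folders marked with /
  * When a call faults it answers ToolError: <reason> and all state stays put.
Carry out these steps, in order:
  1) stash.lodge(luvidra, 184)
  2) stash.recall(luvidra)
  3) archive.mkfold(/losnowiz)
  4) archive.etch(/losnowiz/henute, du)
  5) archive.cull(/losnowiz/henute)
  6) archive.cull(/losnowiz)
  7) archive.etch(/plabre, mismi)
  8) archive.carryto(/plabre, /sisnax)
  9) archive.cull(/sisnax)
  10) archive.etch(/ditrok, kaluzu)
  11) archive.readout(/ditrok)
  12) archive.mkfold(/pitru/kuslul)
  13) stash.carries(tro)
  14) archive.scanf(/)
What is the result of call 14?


==> lodge(k=luvidra, v=184)
<== nil
==> recall(k=luvidra)
<== 184
==> mkfold(p=/losnowiz)
<== ok
==> etch(p=/losnowiz/henute, c=du)
<== created
==> cull(p=/losnowiz/henute)
<== ok
==> cull(p=/losnowiz)
<== ok
==> etch(p=/plabre, c=mismi)
<== created
==> carryto(s=/plabre, d=/sisnax)
<== ok
==> cull(p=/sisnax)
<== ok
==> etch(p=/ditrok, c=kaluzu)
<== created
==> readout(p=/ditrok)
<== kaluzu
==> mkfold(p=/pitru/kuslul)
<== ok
==> carries(k=tro)
<== no
==> scanf(p=/)
<== [ditrok, pitru/]

Answer: [ditrok, pitru/]


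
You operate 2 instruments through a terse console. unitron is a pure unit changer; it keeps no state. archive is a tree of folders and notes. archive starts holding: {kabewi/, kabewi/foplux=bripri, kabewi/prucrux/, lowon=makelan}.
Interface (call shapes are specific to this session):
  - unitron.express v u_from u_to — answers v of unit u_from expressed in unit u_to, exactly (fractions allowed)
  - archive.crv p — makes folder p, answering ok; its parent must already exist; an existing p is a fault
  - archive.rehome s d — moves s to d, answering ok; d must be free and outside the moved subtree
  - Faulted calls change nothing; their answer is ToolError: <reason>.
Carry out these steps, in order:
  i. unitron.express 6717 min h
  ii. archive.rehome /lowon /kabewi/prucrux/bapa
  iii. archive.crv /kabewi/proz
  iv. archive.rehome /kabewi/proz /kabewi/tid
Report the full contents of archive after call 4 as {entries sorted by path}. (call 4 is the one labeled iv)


-- 1. unitron.express(v: 6717, u_from: min, u_to: h) ~> 2239/20
-- 2. archive.rehome(s: /lowon, d: /kabewi/prucrux/bapa) ~> ok
-- 3. archive.crv(p: /kabewi/proz) ~> ok
-- 4. archive.rehome(s: /kabewi/proz, d: /kabewi/tid) ~> ok

Answer: {kabewi/, kabewi/foplux=bripri, kabewi/prucrux/, kabewi/prucrux/bapa=makelan, kabewi/tid/}


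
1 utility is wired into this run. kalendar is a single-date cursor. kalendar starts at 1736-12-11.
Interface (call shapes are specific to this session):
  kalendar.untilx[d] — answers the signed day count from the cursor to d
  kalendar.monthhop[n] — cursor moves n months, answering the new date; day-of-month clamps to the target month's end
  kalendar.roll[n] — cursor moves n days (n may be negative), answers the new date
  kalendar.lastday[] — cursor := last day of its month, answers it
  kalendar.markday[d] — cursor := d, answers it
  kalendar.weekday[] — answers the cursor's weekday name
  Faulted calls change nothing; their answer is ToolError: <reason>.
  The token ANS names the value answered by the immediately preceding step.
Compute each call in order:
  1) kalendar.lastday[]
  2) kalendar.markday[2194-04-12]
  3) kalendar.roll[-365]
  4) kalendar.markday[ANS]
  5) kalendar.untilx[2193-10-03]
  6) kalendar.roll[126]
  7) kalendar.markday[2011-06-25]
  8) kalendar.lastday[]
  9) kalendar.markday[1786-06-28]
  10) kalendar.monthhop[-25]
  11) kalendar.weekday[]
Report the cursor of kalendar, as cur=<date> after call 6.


~$ kalendar.lastday
[out] 1736-12-31
~$ kalendar.markday d→2194-04-12
[out] 2194-04-12
~$ kalendar.roll n→-365
[out] 2193-04-12
~$ kalendar.markday d→ANS
[out] 2193-04-12
~$ kalendar.untilx d→2193-10-03
[out] 174
~$ kalendar.roll n→126
[out] 2193-08-16
~$ kalendar.markday d→2011-06-25
[out] 2011-06-25
~$ kalendar.lastday
[out] 2011-06-30
~$ kalendar.markday d→1786-06-28
[out] 1786-06-28
~$ kalendar.monthhop n→-25
[out] 1784-05-28
~$ kalendar.weekday
[out] Friday

Answer: cur=2193-08-16


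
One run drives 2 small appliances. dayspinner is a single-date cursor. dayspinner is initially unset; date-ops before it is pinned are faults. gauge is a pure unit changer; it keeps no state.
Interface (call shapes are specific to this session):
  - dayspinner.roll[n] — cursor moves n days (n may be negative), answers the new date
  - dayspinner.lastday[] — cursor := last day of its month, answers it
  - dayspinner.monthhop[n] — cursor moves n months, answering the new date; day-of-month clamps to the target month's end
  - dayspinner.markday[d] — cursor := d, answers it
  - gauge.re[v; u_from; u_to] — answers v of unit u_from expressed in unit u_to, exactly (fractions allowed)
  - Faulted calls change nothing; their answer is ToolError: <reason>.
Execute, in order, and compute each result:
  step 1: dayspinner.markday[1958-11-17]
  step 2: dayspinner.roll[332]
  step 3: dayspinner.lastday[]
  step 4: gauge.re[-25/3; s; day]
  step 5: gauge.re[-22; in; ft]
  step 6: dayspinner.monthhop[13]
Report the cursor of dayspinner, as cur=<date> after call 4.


Answer: cur=1959-10-31

Derivation:
// dayspinner.markday(1958-11-17) => 1958-11-17
// dayspinner.roll(332) => 1959-10-15
// dayspinner.lastday() => 1959-10-31
// gauge.re(-25/3, s, day) => -1/10368
// gauge.re(-22, in, ft) => -11/6
// dayspinner.monthhop(13) => 1960-11-30


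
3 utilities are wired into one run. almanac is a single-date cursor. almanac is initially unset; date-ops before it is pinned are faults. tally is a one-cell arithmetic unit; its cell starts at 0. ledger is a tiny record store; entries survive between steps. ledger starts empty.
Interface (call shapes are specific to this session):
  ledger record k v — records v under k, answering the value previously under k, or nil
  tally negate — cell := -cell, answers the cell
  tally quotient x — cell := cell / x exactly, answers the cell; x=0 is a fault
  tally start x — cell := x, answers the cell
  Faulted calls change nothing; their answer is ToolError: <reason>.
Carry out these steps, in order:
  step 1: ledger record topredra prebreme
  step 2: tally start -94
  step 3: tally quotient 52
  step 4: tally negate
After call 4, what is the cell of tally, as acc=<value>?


Answer: acc=47/26

Derivation:
-- ledger record(k='topredra', v='prebreme') -> nil
-- tally start(x='-94') -> -94
-- tally quotient(x='52') -> -47/26
-- tally negate() -> 47/26


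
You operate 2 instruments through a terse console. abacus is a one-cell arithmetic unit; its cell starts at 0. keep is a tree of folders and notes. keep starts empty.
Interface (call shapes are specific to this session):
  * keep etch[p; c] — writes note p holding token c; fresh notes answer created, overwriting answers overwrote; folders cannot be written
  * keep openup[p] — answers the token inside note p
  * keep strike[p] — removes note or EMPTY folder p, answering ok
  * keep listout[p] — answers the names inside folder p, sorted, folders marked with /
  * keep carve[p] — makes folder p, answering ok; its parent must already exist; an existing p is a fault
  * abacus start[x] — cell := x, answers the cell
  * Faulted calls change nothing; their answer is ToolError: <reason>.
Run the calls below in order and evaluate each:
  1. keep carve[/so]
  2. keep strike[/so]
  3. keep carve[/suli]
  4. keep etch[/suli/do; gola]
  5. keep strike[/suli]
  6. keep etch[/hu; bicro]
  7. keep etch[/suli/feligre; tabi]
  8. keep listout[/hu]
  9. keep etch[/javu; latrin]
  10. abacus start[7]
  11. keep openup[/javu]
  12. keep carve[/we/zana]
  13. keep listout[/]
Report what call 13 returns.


Answer: [hu, javu, suli/]

Derivation:
Act: keep carve[p→/so]
Obs: ok
Act: keep strike[p→/so]
Obs: ok
Act: keep carve[p→/suli]
Obs: ok
Act: keep etch[p→/suli/do; c→gola]
Obs: created
Act: keep strike[p→/suli]
Obs: ToolError: not empty
Act: keep etch[p→/hu; c→bicro]
Obs: created
Act: keep etch[p→/suli/feligre; c→tabi]
Obs: created
Act: keep listout[p→/hu]
Obs: ToolError: not a directory
Act: keep etch[p→/javu; c→latrin]
Obs: created
Act: abacus start[x→7]
Obs: 7
Act: keep openup[p→/javu]
Obs: latrin
Act: keep carve[p→/we/zana]
Obs: ToolError: no parent
Act: keep listout[p→/]
Obs: [hu, javu, suli/]


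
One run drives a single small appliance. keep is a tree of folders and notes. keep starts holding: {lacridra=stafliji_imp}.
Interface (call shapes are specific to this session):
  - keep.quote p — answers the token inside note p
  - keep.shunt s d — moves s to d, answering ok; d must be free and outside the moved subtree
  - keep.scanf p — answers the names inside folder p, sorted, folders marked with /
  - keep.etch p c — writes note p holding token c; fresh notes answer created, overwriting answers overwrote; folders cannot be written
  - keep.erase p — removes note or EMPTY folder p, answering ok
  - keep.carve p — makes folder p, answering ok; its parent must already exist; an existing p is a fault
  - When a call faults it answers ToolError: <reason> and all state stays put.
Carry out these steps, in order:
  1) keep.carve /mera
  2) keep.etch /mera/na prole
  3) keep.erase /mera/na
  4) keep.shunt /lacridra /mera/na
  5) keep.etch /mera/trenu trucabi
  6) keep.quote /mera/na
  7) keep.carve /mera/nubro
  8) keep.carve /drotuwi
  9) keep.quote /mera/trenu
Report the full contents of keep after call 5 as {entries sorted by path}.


Answer: {mera/, mera/na=stafliji_imp, mera/trenu=trucabi}

Derivation:
Act: carve[p='/mera']
Obs: ok
Act: etch[p='/mera/na'; c='prole']
Obs: created
Act: erase[p='/mera/na']
Obs: ok
Act: shunt[s='/lacridra'; d='/mera/na']
Obs: ok
Act: etch[p='/mera/trenu'; c='trucabi']
Obs: created
Act: quote[p='/mera/na']
Obs: stafliji_imp
Act: carve[p='/mera/nubro']
Obs: ok
Act: carve[p='/drotuwi']
Obs: ok
Act: quote[p='/mera/trenu']
Obs: trucabi


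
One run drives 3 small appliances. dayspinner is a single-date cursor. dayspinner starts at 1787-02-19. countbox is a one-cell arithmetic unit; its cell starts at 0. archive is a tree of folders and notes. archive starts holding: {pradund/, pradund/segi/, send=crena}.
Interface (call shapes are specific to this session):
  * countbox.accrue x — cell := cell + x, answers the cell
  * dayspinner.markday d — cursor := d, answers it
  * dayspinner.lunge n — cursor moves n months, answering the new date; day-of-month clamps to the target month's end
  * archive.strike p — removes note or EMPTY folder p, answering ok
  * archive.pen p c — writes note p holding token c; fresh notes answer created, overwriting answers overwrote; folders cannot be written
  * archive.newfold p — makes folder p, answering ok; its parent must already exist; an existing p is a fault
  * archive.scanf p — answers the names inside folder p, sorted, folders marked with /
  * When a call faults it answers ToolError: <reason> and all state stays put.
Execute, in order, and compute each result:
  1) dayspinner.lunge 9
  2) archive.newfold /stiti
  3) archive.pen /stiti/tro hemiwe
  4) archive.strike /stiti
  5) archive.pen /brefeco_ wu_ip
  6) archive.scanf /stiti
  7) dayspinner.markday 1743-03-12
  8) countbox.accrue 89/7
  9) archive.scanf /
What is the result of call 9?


Answer: [brefeco_, pradund/, send, stiti/]

Derivation:
>>> dayspinner.lunge n='9'
  1787-11-19
>>> archive.newfold p='/stiti'
  ok
>>> archive.pen p='/stiti/tro' c='hemiwe'
  created
>>> archive.strike p='/stiti'
  ToolError: not empty
>>> archive.pen p='/brefeco_' c='wu_ip'
  created
>>> archive.scanf p='/stiti'
  [tro]
>>> dayspinner.markday d='1743-03-12'
  1743-03-12
>>> countbox.accrue x='89/7'
  89/7
>>> archive.scanf p='/'
  [brefeco_, pradund/, send, stiti/]


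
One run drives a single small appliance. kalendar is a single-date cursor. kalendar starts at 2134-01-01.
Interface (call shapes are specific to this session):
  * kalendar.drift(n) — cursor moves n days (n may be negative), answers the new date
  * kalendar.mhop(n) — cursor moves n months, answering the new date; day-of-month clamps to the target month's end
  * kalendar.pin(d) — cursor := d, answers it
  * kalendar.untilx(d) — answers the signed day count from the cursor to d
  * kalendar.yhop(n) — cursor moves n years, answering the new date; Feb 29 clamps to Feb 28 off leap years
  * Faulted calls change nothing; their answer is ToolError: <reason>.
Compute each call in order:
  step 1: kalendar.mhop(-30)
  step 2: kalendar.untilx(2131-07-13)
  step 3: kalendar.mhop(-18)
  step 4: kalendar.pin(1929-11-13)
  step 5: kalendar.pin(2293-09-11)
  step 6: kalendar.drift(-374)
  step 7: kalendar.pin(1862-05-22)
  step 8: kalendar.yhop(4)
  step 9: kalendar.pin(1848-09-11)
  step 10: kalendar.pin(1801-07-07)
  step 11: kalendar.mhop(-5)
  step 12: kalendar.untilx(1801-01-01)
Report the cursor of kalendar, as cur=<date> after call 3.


;; mhop(n=-30) -> 2131-07-01
;; untilx(d=2131-07-13) -> 12
;; mhop(n=-18) -> 2130-01-01
;; pin(d=1929-11-13) -> 1929-11-13
;; pin(d=2293-09-11) -> 2293-09-11
;; drift(n=-374) -> 2292-09-02
;; pin(d=1862-05-22) -> 1862-05-22
;; yhop(n=4) -> 1866-05-22
;; pin(d=1848-09-11) -> 1848-09-11
;; pin(d=1801-07-07) -> 1801-07-07
;; mhop(n=-5) -> 1801-02-07
;; untilx(d=1801-01-01) -> -37

Answer: cur=2130-01-01


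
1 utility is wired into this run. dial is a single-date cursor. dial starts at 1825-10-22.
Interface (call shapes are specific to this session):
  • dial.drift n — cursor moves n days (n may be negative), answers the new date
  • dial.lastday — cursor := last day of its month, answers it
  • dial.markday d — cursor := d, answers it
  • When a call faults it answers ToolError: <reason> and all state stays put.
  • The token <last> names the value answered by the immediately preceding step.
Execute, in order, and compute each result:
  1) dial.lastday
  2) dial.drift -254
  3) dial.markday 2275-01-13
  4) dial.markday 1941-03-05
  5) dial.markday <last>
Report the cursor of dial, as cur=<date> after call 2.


CALL lastday[]
RET  1825-10-31
CALL drift[n='-254']
RET  1825-02-19
CALL markday[d='2275-01-13']
RET  2275-01-13
CALL markday[d='1941-03-05']
RET  1941-03-05
CALL markday[d='<last>']
RET  1941-03-05

Answer: cur=1825-02-19


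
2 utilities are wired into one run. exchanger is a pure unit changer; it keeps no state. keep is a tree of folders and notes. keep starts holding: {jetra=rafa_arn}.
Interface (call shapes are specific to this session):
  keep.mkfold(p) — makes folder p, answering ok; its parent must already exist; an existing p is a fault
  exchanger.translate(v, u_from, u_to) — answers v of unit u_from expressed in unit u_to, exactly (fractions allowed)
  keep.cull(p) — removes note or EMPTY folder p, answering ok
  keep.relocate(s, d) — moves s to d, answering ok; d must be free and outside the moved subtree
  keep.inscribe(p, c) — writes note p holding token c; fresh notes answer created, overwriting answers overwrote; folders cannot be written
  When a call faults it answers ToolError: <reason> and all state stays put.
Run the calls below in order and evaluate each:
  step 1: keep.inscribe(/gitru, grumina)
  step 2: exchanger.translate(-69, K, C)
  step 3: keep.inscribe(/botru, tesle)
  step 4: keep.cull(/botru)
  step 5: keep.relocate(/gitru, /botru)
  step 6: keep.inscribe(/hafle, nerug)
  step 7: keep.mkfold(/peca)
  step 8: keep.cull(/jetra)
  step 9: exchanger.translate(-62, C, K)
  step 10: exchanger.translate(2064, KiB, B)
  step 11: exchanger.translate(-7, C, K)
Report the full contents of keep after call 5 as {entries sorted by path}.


>> keep.inscribe(p=/gitru, c=grumina)
<< created
>> exchanger.translate(v=-69, u_from=K, u_to=C)
<< -6843/20
>> keep.inscribe(p=/botru, c=tesle)
<< created
>> keep.cull(p=/botru)
<< ok
>> keep.relocate(s=/gitru, d=/botru)
<< ok
>> keep.inscribe(p=/hafle, c=nerug)
<< created
>> keep.mkfold(p=/peca)
<< ok
>> keep.cull(p=/jetra)
<< ok
>> exchanger.translate(v=-62, u_from=C, u_to=K)
<< 4223/20
>> exchanger.translate(v=2064, u_from=KiB, u_to=B)
<< 2113536
>> exchanger.translate(v=-7, u_from=C, u_to=K)
<< 5323/20

Answer: {botru=grumina, jetra=rafa_arn}


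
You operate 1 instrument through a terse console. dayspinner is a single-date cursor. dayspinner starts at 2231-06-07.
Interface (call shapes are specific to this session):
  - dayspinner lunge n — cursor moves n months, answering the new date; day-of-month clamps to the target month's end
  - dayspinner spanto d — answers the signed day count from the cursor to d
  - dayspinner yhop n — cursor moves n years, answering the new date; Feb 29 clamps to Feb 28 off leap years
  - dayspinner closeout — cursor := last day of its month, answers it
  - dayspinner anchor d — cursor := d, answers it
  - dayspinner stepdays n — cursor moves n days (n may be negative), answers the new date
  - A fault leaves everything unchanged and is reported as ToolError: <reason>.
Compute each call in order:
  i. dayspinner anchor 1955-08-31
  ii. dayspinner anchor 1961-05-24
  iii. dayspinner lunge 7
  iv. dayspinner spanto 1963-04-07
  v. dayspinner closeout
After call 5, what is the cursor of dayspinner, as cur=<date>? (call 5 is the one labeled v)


→ dayspinner anchor(d=1955-08-31)
← 1955-08-31
→ dayspinner anchor(d=1961-05-24)
← 1961-05-24
→ dayspinner lunge(n=7)
← 1961-12-24
→ dayspinner spanto(d=1963-04-07)
← 469
→ dayspinner closeout()
← 1961-12-31

Answer: cur=1961-12-31


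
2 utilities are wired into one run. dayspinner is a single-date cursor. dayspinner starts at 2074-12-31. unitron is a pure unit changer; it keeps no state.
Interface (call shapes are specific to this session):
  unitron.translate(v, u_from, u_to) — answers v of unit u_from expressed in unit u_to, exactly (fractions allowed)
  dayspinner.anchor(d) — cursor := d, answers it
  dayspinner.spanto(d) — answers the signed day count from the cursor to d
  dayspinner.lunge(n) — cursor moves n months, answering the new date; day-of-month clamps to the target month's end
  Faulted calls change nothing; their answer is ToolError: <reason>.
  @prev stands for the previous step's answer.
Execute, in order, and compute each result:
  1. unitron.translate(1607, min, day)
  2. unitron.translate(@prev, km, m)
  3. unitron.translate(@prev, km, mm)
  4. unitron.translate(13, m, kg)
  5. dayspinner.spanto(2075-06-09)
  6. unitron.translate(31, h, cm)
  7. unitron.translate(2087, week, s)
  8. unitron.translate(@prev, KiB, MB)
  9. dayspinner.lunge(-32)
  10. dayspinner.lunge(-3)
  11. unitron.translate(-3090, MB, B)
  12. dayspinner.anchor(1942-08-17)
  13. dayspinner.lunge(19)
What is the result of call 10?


Step: translate[v: 1607; u_from: min; u_to: day]
Result: 1607/1440
Step: translate[v: @prev; u_from: km; u_to: m]
Result: 40175/36
Step: translate[v: @prev; u_from: km; u_to: mm]
Result: 10043750000/9
Step: translate[v: 13; u_from: m; u_to: kg]
Result: ToolError: incompatible units
Step: spanto[d: 2075-06-09]
Result: 160
Step: translate[v: 31; u_from: h; u_to: cm]
Result: ToolError: incompatible units
Step: translate[v: 2087; u_from: week; u_to: s]
Result: 1262217600
Step: translate[v: @prev; u_from: KiB; u_to: MB]
Result: 807819264/625
Step: lunge[n: -32]
Result: 2072-04-30
Step: lunge[n: -3]
Result: 2072-01-30
Step: translate[v: -3090; u_from: MB; u_to: B]
Result: -3090000000
Step: anchor[d: 1942-08-17]
Result: 1942-08-17
Step: lunge[n: 19]
Result: 1944-03-17

Answer: 2072-01-30


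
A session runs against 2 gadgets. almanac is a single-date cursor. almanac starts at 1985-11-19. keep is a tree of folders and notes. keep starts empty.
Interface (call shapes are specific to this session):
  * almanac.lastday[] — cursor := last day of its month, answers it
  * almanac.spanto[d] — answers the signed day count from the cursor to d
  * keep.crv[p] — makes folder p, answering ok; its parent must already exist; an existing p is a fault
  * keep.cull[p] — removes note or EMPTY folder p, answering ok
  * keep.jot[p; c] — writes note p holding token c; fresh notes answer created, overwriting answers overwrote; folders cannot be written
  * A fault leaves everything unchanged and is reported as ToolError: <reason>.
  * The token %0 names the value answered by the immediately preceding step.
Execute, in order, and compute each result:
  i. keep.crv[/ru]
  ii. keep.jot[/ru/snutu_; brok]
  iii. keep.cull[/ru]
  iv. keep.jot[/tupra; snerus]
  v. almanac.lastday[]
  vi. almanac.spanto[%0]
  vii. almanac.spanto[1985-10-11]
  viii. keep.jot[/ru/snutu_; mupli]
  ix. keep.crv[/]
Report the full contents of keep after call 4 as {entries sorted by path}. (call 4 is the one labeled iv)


>> keep.crv(p='/ru')
<< ok
>> keep.jot(p='/ru/snutu_', c='brok')
<< created
>> keep.cull(p='/ru')
<< ToolError: not empty
>> keep.jot(p='/tupra', c='snerus')
<< created
>> almanac.lastday()
<< 1985-11-30
>> almanac.spanto(d='%0')
<< 0
>> almanac.spanto(d='1985-10-11')
<< -50
>> keep.jot(p='/ru/snutu_', c='mupli')
<< overwrote
>> keep.crv(p='/')
<< ToolError: exists

Answer: {ru/, ru/snutu_=brok, tupra=snerus}


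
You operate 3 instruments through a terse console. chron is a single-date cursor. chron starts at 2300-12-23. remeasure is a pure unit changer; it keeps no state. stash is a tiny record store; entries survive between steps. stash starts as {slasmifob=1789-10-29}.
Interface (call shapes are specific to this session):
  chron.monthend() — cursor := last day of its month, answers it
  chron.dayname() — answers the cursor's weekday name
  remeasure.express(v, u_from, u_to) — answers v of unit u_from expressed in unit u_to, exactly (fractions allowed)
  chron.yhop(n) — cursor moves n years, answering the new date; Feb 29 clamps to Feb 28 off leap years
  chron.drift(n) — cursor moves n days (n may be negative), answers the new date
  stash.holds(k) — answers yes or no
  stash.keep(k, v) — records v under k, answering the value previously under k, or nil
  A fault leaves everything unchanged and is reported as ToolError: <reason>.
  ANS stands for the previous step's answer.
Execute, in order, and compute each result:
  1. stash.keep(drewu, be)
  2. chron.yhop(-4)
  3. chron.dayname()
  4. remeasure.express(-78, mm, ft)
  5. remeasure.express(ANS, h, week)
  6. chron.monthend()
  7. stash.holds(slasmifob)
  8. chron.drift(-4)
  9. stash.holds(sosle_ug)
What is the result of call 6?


>>> stash.keep drewu be
= nil
>>> chron.yhop -4
= 2296-12-23
>>> chron.dayname
= Wednesday
>>> remeasure.express -78 mm ft
= -65/254
>>> remeasure.express ANS h week
= -65/42672
>>> chron.monthend
= 2296-12-31
>>> stash.holds slasmifob
= yes
>>> chron.drift -4
= 2296-12-27
>>> stash.holds sosle_ug
= no

Answer: 2296-12-31


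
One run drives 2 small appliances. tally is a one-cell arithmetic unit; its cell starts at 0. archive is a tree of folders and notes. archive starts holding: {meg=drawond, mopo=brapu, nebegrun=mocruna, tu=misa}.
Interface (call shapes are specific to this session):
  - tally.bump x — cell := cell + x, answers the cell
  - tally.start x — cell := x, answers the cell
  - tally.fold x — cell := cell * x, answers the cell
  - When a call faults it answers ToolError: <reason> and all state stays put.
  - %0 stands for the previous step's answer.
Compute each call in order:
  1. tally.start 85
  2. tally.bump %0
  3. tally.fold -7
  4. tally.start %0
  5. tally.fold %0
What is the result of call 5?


Answer: 1416100

Derivation:
·→ tally.start(x: 85)
·← 85
·→ tally.bump(x: %0)
·← 170
·→ tally.fold(x: -7)
·← -1190
·→ tally.start(x: %0)
·← -1190
·→ tally.fold(x: %0)
·← 1416100


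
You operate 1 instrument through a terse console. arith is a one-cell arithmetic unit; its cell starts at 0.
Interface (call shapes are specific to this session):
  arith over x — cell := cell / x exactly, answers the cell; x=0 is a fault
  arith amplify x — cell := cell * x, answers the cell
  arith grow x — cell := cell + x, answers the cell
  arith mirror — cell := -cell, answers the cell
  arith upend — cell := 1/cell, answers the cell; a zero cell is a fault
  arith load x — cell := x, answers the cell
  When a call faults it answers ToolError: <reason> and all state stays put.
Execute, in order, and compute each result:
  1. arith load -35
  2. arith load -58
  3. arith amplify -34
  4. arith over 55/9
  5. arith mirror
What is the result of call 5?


Answer: -17748/55

Derivation:
Step: arith load[x=-35]
Result: -35
Step: arith load[x=-58]
Result: -58
Step: arith amplify[x=-34]
Result: 1972
Step: arith over[x=55/9]
Result: 17748/55
Step: arith mirror[]
Result: -17748/55


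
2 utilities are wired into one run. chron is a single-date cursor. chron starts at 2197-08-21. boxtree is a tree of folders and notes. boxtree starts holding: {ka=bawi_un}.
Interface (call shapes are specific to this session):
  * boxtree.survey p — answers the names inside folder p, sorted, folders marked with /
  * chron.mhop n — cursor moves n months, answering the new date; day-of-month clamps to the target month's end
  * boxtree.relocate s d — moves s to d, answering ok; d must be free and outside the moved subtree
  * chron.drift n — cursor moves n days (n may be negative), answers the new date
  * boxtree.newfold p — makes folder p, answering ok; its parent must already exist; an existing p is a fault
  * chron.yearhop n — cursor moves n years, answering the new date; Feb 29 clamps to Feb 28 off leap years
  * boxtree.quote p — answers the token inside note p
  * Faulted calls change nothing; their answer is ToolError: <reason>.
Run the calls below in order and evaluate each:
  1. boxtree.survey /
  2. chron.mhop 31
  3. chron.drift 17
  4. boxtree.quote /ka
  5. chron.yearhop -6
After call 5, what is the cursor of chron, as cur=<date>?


CALL boxtree.survey[p→/]
RET  [ka]
CALL chron.mhop[n→31]
RET  2200-03-21
CALL chron.drift[n→17]
RET  2200-04-07
CALL boxtree.quote[p→/ka]
RET  bawi_un
CALL chron.yearhop[n→-6]
RET  2194-04-07

Answer: cur=2194-04-07


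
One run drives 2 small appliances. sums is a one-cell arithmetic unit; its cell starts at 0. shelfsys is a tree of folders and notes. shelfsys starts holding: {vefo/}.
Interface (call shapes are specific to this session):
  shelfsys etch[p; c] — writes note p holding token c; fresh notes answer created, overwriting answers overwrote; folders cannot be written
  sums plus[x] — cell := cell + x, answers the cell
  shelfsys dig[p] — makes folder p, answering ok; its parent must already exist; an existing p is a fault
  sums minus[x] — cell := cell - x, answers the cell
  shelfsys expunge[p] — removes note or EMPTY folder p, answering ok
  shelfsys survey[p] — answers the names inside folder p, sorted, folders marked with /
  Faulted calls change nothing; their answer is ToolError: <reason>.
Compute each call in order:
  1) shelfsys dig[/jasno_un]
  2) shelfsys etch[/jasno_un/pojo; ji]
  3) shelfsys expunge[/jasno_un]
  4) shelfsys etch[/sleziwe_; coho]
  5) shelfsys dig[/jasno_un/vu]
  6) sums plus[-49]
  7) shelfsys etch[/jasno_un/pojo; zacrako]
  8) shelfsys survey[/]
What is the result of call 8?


Answer: [jasno_un/, sleziwe_, vefo/]

Derivation:
I try shelfsys dig(p=/jasno_un), and see ok.
Next I call shelfsys etch(p=/jasno_un/pojo, c=ji), and get created.
Then shelfsys expunge(p=/jasno_un), which returns ToolError: not empty.
I try shelfsys etch(p=/sleziwe_, c=coho), — result: created.
Now I run shelfsys dig(p=/jasno_un/vu), — result: ok.
Using sums plus(x=-49), yielding -49.
Then shelfsys etch(p=/jasno_un/pojo, c=zacrako), and see overwrote.
Using shelfsys survey(p=/), giving [jasno_un/, sleziwe_, vefo/].


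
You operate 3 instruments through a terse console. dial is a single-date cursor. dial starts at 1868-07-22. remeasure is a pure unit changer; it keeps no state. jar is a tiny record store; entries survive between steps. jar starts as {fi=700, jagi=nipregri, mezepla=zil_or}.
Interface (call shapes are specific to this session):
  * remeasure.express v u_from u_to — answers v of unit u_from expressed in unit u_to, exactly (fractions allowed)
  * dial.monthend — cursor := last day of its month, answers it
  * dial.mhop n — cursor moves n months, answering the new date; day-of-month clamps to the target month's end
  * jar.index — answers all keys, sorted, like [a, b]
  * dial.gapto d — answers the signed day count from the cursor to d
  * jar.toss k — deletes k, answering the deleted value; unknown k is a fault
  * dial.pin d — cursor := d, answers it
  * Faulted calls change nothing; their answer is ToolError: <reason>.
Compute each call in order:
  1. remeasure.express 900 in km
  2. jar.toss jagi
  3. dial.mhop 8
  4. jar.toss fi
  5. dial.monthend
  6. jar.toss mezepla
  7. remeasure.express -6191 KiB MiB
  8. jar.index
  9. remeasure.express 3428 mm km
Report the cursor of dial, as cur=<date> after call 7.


→ remeasure.express(v: 900, u_from: in, u_to: km)
← 1143/50000
→ jar.toss(k: jagi)
← nipregri
→ dial.mhop(n: 8)
← 1869-03-22
→ jar.toss(k: fi)
← 700
→ dial.monthend()
← 1869-03-31
→ jar.toss(k: mezepla)
← zil_or
→ remeasure.express(v: -6191, u_from: KiB, u_to: MiB)
← -6191/1024
→ jar.index()
← []
→ remeasure.express(v: 3428, u_from: mm, u_to: km)
← 857/250000

Answer: cur=1869-03-31


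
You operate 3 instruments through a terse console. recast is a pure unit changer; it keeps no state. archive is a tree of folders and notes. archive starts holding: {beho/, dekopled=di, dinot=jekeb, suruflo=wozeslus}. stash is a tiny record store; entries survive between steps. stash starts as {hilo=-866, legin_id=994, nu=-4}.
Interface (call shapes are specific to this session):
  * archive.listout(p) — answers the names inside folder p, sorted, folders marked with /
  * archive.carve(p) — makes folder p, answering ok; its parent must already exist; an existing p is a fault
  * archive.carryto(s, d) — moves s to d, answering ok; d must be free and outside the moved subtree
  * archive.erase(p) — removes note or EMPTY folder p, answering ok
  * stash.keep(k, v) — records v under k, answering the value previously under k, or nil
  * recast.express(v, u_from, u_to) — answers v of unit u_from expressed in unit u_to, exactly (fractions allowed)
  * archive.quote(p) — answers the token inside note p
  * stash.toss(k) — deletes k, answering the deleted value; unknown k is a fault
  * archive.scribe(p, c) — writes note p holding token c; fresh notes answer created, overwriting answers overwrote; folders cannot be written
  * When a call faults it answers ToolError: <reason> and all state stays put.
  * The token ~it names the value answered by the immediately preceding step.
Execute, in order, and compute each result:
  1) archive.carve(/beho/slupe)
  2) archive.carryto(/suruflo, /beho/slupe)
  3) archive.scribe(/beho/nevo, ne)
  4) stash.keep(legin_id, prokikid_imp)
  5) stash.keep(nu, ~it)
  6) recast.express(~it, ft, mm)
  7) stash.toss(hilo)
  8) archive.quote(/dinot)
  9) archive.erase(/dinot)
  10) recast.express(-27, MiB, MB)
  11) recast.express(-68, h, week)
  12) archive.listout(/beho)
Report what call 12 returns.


$ archive.carve p=/beho/slupe
= ok
$ archive.carryto s=/suruflo d=/beho/slupe
= ToolError: exists
$ archive.scribe p=/beho/nevo c=ne
= created
$ stash.keep k=legin_id v=prokikid_imp
= 994
$ stash.keep k=nu v=~it
= -4
$ recast.express v=~it u_from=ft u_to=mm
= -6096/5
$ stash.toss k=hilo
= -866
$ archive.quote p=/dinot
= jekeb
$ archive.erase p=/dinot
= ok
$ recast.express v=-27 u_from=MiB u_to=MB
= -442368/15625
$ recast.express v=-68 u_from=h u_to=week
= -17/42
$ archive.listout p=/beho
= [nevo, slupe/]

Answer: [nevo, slupe/]


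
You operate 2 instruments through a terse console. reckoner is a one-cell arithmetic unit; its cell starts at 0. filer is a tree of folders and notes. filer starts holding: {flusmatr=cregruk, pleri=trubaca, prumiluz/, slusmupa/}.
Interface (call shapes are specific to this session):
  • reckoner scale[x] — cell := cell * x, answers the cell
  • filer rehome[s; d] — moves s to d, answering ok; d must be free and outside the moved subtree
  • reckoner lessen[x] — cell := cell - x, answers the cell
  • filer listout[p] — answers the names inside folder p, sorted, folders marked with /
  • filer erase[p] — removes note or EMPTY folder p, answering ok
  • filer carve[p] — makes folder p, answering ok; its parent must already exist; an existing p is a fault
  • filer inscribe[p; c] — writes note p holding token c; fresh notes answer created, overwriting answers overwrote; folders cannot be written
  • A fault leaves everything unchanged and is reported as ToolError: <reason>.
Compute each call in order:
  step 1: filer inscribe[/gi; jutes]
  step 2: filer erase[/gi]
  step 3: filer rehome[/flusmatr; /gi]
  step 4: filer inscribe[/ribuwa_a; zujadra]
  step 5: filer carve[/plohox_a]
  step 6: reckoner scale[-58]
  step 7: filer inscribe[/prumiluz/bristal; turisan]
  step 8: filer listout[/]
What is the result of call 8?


;; 1. filer inscribe(p: /gi, c: jutes) == created
;; 2. filer erase(p: /gi) == ok
;; 3. filer rehome(s: /flusmatr, d: /gi) == ok
;; 4. filer inscribe(p: /ribuwa_a, c: zujadra) == created
;; 5. filer carve(p: /plohox_a) == ok
;; 6. reckoner scale(x: -58) == 0
;; 7. filer inscribe(p: /prumiluz/bristal, c: turisan) == created
;; 8. filer listout(p: /) == [gi, pleri, plohox_a/, prumiluz/, ribuwa_a, slusmupa/]

Answer: [gi, pleri, plohox_a/, prumiluz/, ribuwa_a, slusmupa/]


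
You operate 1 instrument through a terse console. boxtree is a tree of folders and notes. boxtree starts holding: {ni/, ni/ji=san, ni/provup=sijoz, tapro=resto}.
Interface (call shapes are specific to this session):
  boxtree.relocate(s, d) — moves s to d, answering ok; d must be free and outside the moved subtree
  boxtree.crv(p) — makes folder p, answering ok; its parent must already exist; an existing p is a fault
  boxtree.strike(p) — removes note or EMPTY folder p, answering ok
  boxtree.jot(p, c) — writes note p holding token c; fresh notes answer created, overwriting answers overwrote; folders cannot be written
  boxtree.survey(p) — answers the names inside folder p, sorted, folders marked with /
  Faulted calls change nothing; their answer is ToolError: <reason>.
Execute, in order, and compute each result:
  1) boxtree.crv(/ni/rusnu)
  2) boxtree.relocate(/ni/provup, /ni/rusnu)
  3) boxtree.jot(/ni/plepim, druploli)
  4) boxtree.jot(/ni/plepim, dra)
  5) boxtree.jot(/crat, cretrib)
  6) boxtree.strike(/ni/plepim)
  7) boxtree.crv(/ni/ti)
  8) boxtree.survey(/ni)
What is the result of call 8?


Answer: [ji, provup, rusnu/, ti/]

Derivation:
// crv(p='/ni/rusnu') ~> ok
// relocate(s='/ni/provup', d='/ni/rusnu') ~> ToolError: exists
// jot(p='/ni/plepim', c='druploli') ~> created
// jot(p='/ni/plepim', c='dra') ~> overwrote
// jot(p='/crat', c='cretrib') ~> created
// strike(p='/ni/plepim') ~> ok
// crv(p='/ni/ti') ~> ok
// survey(p='/ni') ~> [ji, provup, rusnu/, ti/]


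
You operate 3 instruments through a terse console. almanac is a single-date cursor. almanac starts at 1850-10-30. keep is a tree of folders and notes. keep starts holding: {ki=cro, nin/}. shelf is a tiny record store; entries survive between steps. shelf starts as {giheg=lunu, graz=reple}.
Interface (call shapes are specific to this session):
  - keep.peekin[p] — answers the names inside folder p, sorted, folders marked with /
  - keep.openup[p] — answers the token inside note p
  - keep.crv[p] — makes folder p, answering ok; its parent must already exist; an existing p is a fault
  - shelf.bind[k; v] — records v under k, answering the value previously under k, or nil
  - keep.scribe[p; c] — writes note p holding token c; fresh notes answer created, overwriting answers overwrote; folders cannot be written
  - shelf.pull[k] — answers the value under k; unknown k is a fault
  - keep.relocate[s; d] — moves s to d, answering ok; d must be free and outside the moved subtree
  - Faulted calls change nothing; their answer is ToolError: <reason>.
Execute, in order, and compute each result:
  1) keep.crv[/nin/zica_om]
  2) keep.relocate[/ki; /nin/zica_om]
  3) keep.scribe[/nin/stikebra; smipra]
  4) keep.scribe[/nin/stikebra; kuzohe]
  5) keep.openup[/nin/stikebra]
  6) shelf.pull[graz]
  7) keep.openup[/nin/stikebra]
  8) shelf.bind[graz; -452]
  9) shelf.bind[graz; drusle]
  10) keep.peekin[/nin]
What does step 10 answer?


Answer: [stikebra, zica_om/]

Derivation:
~$ keep.crv p→/nin/zica_om
:: ok
~$ keep.relocate s→/ki d→/nin/zica_om
:: ToolError: exists
~$ keep.scribe p→/nin/stikebra c→smipra
:: created
~$ keep.scribe p→/nin/stikebra c→kuzohe
:: overwrote
~$ keep.openup p→/nin/stikebra
:: kuzohe
~$ shelf.pull k→graz
:: reple
~$ keep.openup p→/nin/stikebra
:: kuzohe
~$ shelf.bind k→graz v→-452
:: reple
~$ shelf.bind k→graz v→drusle
:: -452
~$ keep.peekin p→/nin
:: [stikebra, zica_om/]
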